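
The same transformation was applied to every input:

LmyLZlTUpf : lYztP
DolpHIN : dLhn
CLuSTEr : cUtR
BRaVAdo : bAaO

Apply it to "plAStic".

PaTC

Each output is the input with this applied: keep every other character starting from the first (positions 1st, 3rd, 5th, ...), then flip the case of every letter.
For "plAStic", step one produces "pAtc"; step two turns that into "PaTC".
(Check on "LmyLZlTUpf": → "LyZTp" → "lYztP" ✓)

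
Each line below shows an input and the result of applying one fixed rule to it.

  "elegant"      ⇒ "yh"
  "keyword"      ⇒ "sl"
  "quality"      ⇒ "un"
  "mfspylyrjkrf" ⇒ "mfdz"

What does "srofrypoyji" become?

iss

Each output is the input with this applied: shift every letter 6 places backward in the alphabet (wrapping around), then keep one character in every 3, starting at position 3 (positions 3rd, 6th, 9th, ...).
Starting from "srofrypoyji": after the first operation, "mlizlsjisdc"; after the second, "iss".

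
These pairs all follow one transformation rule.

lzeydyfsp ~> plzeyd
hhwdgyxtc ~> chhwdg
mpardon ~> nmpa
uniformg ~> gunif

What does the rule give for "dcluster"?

rdclu

The pattern: move the last character to the front, then delete the last 3 characters.
"dcluster" → "rdcluste" → "rdclu".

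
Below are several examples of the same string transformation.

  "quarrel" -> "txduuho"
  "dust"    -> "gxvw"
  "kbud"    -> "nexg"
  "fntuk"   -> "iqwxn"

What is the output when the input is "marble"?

pdueoh

Looking at the pairs, the operation is to shift every letter 3 places forward in the alphabet (wrapping around).
"marble" → "pdueoh".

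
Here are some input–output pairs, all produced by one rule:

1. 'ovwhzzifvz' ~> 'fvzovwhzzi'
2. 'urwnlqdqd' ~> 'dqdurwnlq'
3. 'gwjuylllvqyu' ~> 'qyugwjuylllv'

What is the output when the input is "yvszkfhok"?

hokyvszkf

Looking at the pairs, the operation is to move the last 3 characters to the front (rotate right by 3).
Applying that to "yvszkfhok" gives "hokyvszkf".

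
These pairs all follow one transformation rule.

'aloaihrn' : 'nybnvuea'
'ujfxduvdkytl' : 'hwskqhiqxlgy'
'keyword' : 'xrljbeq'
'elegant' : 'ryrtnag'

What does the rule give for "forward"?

sbejneq

In each case the input is transformed by: shift every letter 13 places forward in the alphabet (wrapping around) — i.e. ROT13.
For "forward" the result is "sbejneq".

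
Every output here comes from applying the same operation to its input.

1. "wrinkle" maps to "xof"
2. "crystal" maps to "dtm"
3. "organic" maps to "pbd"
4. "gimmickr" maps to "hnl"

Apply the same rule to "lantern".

muo

The rule is to shift every letter 1 place forward in the alphabet (wrapping around), then keep one character in every 3, starting at position 1 (positions 1st, 4th, 7th, ...).
"lantern" → "mboufso" → "muo".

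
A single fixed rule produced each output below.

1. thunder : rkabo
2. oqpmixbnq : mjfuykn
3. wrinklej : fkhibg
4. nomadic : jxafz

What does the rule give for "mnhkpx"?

ehmu

The transformation: delete the first 2 characters, then shift every letter 3 places backward in the alphabet (wrapping around).
"mnhkpx" → "hkpx" → "ehmu".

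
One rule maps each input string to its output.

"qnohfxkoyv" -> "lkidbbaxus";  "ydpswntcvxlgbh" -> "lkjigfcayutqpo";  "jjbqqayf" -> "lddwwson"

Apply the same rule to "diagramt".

Each output is the input with this applied: sort the characters into reverse alphabetical order, then shift every letter 13 places forward in the alphabet (wrapping around) — i.e. ROT13.
On "diagramt": the first step gives "trmigdaa", and the second then gives "gezvtqnn".

gezvtqnn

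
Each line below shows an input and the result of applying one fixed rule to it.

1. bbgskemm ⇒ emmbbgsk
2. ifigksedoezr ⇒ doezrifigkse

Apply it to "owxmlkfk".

kfkowxml

Each output is the input with this applied: move the first character to the end, then swap the front and back halves of the string.
On "owxmlkfk": the first step gives "wxmlkfko", and the second then gives "kfkowxml".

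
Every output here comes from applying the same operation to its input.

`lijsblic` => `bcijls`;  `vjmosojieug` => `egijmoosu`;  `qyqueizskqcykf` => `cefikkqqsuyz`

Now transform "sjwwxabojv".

abjovwwx

The transformation: delete the first 2 characters, then sort the characters into alphabetical order.
Applying both steps to "sjwwxabojv": "wwxabojv", then "abjovwwx".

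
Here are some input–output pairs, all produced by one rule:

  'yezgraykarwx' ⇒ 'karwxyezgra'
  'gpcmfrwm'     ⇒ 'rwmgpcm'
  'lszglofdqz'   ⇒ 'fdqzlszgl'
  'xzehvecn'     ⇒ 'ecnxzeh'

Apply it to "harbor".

Each output is the input with this applied: swap the front and back halves of the string, then delete the first character.
"harbor" → "borhar" → "orhar".

orhar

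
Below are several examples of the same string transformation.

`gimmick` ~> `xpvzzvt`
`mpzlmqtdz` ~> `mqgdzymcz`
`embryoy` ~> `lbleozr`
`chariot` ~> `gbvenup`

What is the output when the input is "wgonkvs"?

fixabtj

Each output is the input with this applied: shift every letter 13 places forward in the alphabet (wrapping around) — i.e. ROT13, then reverse the string.
Working it through for "wgonkvs": intermediate "jtbaxif", final "fixabtj".
(Check on "mpzlmqtdz": → "zcmyzdgqm" → "mqgdzymcz" ✓)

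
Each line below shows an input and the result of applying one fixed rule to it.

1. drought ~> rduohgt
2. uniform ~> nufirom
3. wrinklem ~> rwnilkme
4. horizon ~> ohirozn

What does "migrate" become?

The transformation: swap each adjacent pair of characters (1↔2, 3↔4, ...).
For "migrate" the result is "imrgtae".

imrgtae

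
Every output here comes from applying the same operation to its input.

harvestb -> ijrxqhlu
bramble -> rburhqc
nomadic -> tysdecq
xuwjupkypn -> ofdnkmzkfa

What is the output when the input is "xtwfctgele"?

In each case the input is transformed by: move the last 3 characters to the front (rotate right by 3), then shift every letter 10 places backward in the alphabet (wrapping around).
Applying both steps to "xtwfctgele": "elextwfctg", then "ubunjmvsjw".
(Check on "xuwjupkypn": → "ypnxuwjupk" → "ofdnkmzkfa" ✓)

ubunjmvsjw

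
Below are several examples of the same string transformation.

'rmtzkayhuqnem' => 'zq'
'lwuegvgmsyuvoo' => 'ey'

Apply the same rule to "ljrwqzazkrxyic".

wr

The transformation: keep one character in every 3, starting at position 1 (positions 1st, 4th, 7th, ...), then keep every other character starting from the second (positions 2nd, 4th, 6th, ...).
"ljrwqzazkrxyic" → "lwari" → "wr".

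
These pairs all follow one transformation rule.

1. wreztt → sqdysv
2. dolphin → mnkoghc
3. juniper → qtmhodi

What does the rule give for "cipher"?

The transformation: shift every letter 1 place backward in the alphabet (wrapping around), then swap the first and last characters.
On "cipher": the first step gives "bhogdq", and the second then gives "qhogdb".

qhogdb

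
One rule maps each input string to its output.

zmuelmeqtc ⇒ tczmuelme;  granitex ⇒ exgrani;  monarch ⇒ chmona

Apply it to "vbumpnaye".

yevbumpn

The pattern: move the last 3 characters to the front (rotate right by 3), then delete the first character.
Starting from "vbumpnaye": after the first operation, "ayevbumpn"; after the second, "yevbumpn".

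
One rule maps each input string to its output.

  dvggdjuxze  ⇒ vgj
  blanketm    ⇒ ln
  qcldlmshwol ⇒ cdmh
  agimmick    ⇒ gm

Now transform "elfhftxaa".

The pattern: delete the last 3 characters, then keep every other character starting from the second (positions 2nd, 4th, 6th, ...).
Applying both steps to "elfhftxaa": "elfhft", then "lht".

lht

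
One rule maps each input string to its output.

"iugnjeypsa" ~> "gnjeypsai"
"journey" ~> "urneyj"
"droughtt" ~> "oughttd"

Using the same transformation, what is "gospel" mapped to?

spelg

Rule — move the first 2 characters to the end (rotate left by 2), then delete the last character.
Applying that to "gospel" gives "spelg".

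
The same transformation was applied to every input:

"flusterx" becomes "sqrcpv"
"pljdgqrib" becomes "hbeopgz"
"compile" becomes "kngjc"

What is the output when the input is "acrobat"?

pmzyr

The rule is to delete the first 2 characters, then shift every letter 2 places backward in the alphabet (wrapping around).
For "acrobat" the result is "pmzyr".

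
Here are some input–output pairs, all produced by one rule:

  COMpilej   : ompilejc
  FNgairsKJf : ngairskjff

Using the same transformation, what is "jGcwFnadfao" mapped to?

gcwfnadfaoj

The transformation: move the first character to the end, then convert every letter to lowercase.
"jGcwFnadfao" → "GcwFnadfaoj" → "gcwfnadfaoj".
(Check on "FNgairsKJf": → "NgairsKJfF" → "ngairskjff" ✓)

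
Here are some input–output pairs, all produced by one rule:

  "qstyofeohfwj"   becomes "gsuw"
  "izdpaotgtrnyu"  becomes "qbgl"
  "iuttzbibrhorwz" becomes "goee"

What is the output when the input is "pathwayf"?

In each case the input is transformed by: shift every letter 13 places forward in the alphabet (wrapping around) — i.e. ROT13, then keep one character in every 3, starting at position 3 (positions 3rd, 6th, 9th, ...).
On "pathwayf": the first step gives "cngujnls", and the second then gives "gn".

gn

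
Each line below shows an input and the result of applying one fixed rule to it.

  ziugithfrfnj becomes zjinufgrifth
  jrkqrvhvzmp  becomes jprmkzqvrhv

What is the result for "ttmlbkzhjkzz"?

The rule is to take characters alternately from the front and the back (1st, last, 2nd, 2nd-last, ...).
So "ttmlbkzhjkzz" becomes "tztzmkljbhkz".

tztzmkljbhkz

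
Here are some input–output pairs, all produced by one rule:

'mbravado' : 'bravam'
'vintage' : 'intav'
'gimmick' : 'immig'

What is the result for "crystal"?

Looking at the pairs, the operation is to delete the last 2 characters, then move the first character to the end.
Working it through for "crystal": intermediate "cryst", final "rystc".
(Check on "gimmick": → "gimmi" → "immig" ✓)

rystc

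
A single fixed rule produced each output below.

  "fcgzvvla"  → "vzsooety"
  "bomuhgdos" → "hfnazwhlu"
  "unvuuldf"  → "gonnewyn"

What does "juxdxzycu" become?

nqwqsrvnc

The rule is to shift every letter 7 places backward in the alphabet (wrapping around), then move the first character to the end.
Applying that to "juxdxzycu" gives "nqwqsrvnc".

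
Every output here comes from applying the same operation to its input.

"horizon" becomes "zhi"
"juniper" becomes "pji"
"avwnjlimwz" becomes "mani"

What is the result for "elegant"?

aeg

Each output is the input with this applied: move the last 3 characters to the front (rotate right by 3), then keep one character in every 3, starting at position 1 (positions 1st, 4th, 7th, ...).
Working it through for "elegant": intermediate "anteleg", final "aeg".
(Check on "avwnjlimwz": → "mwzavwnjli" → "mani" ✓)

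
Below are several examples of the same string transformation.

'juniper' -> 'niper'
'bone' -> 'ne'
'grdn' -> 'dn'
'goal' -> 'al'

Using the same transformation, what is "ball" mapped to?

Looking at the pairs, the operation is to delete the first 2 characters.
On "ball" that produces "ll".

ll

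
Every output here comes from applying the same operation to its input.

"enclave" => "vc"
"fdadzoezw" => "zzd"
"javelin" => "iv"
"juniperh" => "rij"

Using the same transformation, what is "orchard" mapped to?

rc

The pattern: reverse the string, then keep one character in every 3, starting at position 2 (positions 2nd, 5th, 8th, ...).
"orchard" → "drahcro" → "rc".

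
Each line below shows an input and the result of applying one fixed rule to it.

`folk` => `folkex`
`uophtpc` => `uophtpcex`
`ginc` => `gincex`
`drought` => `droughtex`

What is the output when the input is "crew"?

crewex

Looking at the pairs, the operation is to append "ex".
Doing the same to "crew": "crewex".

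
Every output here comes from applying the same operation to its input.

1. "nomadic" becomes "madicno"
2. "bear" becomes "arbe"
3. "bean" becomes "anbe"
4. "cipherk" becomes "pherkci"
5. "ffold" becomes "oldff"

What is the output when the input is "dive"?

The transformation: move the first 2 characters to the end (rotate left by 2).
On "dive" that produces "vedi".

vedi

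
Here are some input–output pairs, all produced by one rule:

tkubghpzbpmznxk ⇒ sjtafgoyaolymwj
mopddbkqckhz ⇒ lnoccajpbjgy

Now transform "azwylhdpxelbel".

zyvxkgcowdkadk

What's happening: shift every letter 1 place backward in the alphabet (wrapping around).
For "azwylhdpxelbel" the result is "zyvxkgcowdkadk".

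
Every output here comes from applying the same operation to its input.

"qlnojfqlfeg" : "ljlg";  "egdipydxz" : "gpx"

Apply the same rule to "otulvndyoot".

tvyt

What's happening: keep one character in every 3, starting at position 2 (positions 2nd, 5th, 8th, ...).
Applying that to "otulvndyoot" gives "tvyt".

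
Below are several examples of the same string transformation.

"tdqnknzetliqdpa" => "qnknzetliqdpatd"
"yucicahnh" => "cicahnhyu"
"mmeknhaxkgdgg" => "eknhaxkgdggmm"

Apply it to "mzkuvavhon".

kuvavhonmz

What's happening: move the first 2 characters to the end (rotate left by 2).
Applying that to "mzkuvavhon" gives "kuvavhonmz".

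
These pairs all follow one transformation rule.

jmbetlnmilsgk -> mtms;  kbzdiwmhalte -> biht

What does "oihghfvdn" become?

Each output is the input with this applied: keep one character in every 3, starting at position 2 (positions 2nd, 5th, 8th, ...).
"oihghfvdn" → "ihd".

ihd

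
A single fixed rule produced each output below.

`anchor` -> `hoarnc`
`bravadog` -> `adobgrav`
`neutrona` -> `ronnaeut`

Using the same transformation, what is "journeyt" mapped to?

neyjtour

What's happening: swap the first and last characters, then swap the front and back halves of the string.
"journeyt" → "tourneyj" → "neyjtour".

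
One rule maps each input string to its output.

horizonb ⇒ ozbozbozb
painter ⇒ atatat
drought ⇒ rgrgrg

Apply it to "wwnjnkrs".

What's happening: keep one character in every 3, starting at position 2 (positions 2nd, 5th, 8th, ...), then write the whole string 3 times in a row.
Working it through for "wwnjnkrs": intermediate "wns", final "wnswnswns".
(Check on "drought": → "rg" → "rgrgrg" ✓)

wnswnswns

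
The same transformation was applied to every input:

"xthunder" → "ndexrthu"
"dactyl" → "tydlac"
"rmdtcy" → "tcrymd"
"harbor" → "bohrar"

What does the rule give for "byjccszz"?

cszbzyjc

Each output is the input with this applied: swap the first and last characters, then swap the front and back halves of the string.
Doing the same to "byjccszz": "cszbzyjc".
(Check on "rmdtcy": → "ymdtcr" → "tcrymd" ✓)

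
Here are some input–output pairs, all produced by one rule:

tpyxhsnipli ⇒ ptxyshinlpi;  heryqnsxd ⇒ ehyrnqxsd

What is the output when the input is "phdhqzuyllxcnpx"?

What's happening: swap each adjacent pair of characters (1↔2, 3↔4, ...).
On "phdhqzuyllxcnpx" that produces "hphdzqyullcxpnx".

hphdzqyullcxpnx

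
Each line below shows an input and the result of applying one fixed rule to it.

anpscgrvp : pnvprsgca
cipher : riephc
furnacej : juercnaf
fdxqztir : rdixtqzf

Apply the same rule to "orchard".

drrcaho

Each output is the input with this applied: take characters alternately from the front and the back (1st, last, 2nd, 2nd-last, ...), then move the first character to the end.
On "orchard": the first step gives "odrrcah", and the second then gives "drrcaho".
(Check on "furnacej": → "fjuercna" → "juercnaf" ✓)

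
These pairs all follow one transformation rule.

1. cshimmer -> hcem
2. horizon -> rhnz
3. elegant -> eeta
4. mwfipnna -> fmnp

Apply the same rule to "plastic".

apct

Each output is the input with this applied: keep every other character starting from the first (positions 1st, 3rd, 5th, ...), then swap each adjacent pair of characters (1↔2, 3↔4, ...).
Working it through for "plastic": intermediate "patc", final "apct".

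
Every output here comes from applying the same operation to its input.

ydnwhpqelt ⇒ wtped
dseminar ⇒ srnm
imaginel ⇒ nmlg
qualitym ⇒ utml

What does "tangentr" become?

The rule is to keep every other character starting from the second (positions 2nd, 4th, 6th, ...), then sort the characters into reverse alphabetical order.
Applying both steps to "tangentr": "agnr", then "rnga".

rnga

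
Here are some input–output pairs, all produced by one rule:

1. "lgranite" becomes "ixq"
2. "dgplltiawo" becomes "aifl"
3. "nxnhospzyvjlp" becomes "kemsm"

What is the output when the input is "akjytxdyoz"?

xvaw

In each case the input is transformed by: keep one character in every 3, starting at position 1 (positions 1st, 4th, 7th, ...), then shift every letter 3 places backward in the alphabet (wrapping around).
Working it through for "akjytxdyoz": intermediate "aydz", final "xvaw".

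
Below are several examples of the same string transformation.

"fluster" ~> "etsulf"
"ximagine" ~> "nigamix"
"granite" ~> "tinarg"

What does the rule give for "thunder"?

The rule is to reverse the string, then delete the first character.
Starting from "thunder": after the first operation, "rednuht"; after the second, "ednuht".

ednuht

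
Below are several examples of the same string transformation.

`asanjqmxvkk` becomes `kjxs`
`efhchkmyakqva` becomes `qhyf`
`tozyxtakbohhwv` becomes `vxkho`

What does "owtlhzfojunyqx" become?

xhonw

Rule — keep one character in every 3, starting at position 2 (positions 2nd, 5th, 8th, ...), then swap the first and last characters.
For "owtlhzfojunyqx" the result is "xhonw".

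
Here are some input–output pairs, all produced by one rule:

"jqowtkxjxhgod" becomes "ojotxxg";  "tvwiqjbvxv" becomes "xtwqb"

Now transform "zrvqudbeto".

Rule — move the last 2 characters to the front (rotate right by 2), then keep every other character starting from the first (positions 1st, 3rd, 5th, ...).
"zrvqudbeto" → "tozrvqudbe" → "tzvub".

tzvub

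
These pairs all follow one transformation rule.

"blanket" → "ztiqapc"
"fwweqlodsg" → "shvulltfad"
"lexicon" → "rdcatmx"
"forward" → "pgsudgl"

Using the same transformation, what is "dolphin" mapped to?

Rule — shift every letter 11 places backward in the alphabet (wrapping around), then move the last 3 characters to the front (rotate right by 3).
On "dolphin": the first step gives "sdaewxc", and the second then gives "wxcsdae".

wxcsdae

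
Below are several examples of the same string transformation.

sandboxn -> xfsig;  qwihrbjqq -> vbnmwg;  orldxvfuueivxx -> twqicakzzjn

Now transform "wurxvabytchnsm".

Each output is the input with this applied: delete the last 3 characters, then shift every letter 5 places forward in the alphabet (wrapping around).
Applying both steps to "wurxvabytchnsm": "wurxvabytch", then "bzwcafgdyhm".

bzwcafgdyhm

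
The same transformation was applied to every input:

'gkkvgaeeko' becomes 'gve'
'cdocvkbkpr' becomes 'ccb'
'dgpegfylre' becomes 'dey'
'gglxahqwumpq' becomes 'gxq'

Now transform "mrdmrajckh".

Each output is the input with this applied: delete the last 3 characters, then keep one character in every 3, starting at position 1 (positions 1st, 4th, 7th, ...).
Applying both steps to "mrdmrajckh": "mrdmraj", then "mmj".

mmj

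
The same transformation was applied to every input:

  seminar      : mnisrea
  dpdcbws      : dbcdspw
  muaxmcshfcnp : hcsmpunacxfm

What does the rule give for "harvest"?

revhtas

The transformation: take characters alternately from the front and the back (1st, last, 2nd, 2nd-last, ...), then move the last 3 characters to the front (rotate right by 3).
For "harvest" the result is "revhtas".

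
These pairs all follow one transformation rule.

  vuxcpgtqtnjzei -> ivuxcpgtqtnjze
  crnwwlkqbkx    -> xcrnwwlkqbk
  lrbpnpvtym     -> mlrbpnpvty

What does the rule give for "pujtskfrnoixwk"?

In each case the input is transformed by: move the last character to the front.
Applying that to "pujtskfrnoixwk" gives "kpujtskfrnoixw".

kpujtskfrnoixw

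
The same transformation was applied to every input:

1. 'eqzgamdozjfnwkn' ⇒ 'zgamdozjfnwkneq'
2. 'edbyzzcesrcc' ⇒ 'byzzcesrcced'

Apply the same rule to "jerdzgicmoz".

rdzgicmozje

The transformation: move the first 2 characters to the end (rotate left by 2).
So "jerdzgicmoz" becomes "rdzgicmozje".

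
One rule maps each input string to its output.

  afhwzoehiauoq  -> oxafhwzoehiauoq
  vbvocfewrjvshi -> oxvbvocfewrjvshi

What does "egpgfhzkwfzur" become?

The transformation: prepend "ox".
So "egpgfhzkwfzur" becomes "oxegpgfhzkwfzur".

oxegpgfhzkwfzur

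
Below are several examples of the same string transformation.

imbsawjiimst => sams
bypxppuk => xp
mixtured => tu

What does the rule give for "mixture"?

tu

Looking at the pairs, the operation is to swap each adjacent pair of characters (1↔2, 3↔4, ...), then keep one character in every 3, starting at position 3 (positions 3rd, 6th, 9th, ...).
For "mixture", step one produces "imtxrue"; step two turns that into "tu".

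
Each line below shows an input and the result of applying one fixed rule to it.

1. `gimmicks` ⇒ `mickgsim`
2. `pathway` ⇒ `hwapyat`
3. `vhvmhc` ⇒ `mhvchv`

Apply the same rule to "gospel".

peglos

Each output is the input with this applied: swap the first and last characters, then move the first 3 characters to the end (rotate left by 3).
Starting from "gospel": after the first operation, "lospeg"; after the second, "peglos".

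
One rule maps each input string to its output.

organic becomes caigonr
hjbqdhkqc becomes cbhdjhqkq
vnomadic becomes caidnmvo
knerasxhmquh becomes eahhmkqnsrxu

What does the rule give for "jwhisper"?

Looking at the pairs, the operation is to sort the characters into alphabetical order, then swap each adjacent pair of characters (1↔2, 3↔4, ...).
Applying both steps to "jwhisper": "ehijprsw", then "hejirpws".

hejirpws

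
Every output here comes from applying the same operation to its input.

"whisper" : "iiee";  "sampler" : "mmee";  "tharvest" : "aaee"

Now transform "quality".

What's happening: keep one character in every 3, starting at position 3 (positions 3rd, 6th, 9th, ...), then double every character.
For "quality", step one produces "at"; step two turns that into "aatt".

aatt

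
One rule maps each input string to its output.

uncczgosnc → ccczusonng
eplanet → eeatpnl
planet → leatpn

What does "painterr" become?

Each output is the input with this applied: sort the characters into reverse alphabetical order, then move the last 3 characters to the front (rotate right by 3).
Working it through for "painterr": intermediate "trrpniea", final "ieatrrpn".

ieatrrpn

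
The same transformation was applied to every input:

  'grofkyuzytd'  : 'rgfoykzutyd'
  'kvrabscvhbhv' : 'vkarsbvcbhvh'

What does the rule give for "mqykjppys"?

In each case the input is transformed by: swap each adjacent pair of characters (1↔2, 3↔4, ...).
So "mqykjppys" becomes "qmkypjyps".

qmkypjyps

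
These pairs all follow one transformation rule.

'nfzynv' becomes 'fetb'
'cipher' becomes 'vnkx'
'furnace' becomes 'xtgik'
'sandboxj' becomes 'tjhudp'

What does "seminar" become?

sotgx

The pattern: delete the first 2 characters, then shift every letter 6 places forward in the alphabet (wrapping around).
"seminar" → "sotgx".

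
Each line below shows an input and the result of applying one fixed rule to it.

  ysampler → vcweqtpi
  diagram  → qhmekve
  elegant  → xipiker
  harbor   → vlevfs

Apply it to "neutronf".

jriyxvsr

The rule is to shift every letter 4 places forward in the alphabet (wrapping around), then move the last character to the front.
So "neutronf" becomes "jriyxvsr".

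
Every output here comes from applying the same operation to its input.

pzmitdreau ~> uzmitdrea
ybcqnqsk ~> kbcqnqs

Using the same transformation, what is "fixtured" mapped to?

What's happening: swap the first and last characters, then delete the last character.
For "fixtured", step one produces "dixturef"; step two turns that into "dixture".

dixture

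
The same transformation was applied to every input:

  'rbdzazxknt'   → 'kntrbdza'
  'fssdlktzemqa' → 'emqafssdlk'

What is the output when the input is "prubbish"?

Rule — swap the front and back halves of the string, then delete the first 2 characters.
Working it through for "prubbish": intermediate "bishprub", final "shprub".

shprub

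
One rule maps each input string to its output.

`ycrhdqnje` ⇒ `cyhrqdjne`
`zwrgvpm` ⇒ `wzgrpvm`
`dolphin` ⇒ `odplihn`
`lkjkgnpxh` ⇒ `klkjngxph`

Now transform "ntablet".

tnbaelt

The rule is to swap each adjacent pair of characters (1↔2, 3↔4, ...).
"ntablet" → "tnbaelt".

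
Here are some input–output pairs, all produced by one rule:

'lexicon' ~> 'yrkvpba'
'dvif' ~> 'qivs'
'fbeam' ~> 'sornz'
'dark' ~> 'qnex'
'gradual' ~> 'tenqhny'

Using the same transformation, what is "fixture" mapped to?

svkgher

Looking at the pairs, the operation is to shift every letter 13 places forward in the alphabet (wrapping around) — i.e. ROT13.
"fixture" → "svkgher".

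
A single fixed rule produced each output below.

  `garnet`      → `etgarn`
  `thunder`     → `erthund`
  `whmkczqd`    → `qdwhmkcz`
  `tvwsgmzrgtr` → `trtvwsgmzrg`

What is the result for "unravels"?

What's happening: move the last 2 characters to the front (rotate right by 2).
So "unravels" becomes "lsunrave".

lsunrave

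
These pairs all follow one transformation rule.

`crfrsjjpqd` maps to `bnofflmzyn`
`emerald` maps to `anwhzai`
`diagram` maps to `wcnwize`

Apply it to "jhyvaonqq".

What's happening: move the first 2 characters to the end (rotate left by 2), then shift every letter 4 places backward in the alphabet (wrapping around).
For "jhyvaonqq", step one produces "yvaonqqjh"; step two turns that into "urwkjmmfd".

urwkjmmfd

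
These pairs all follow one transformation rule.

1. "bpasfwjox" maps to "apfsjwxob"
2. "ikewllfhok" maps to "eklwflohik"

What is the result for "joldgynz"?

logdnyjz

Each output is the input with this applied: move the first character to the end, then swap each adjacent pair of characters (1↔2, 3↔4, ...).
On "joldgynz": the first step gives "oldgynzj", and the second then gives "logdnyjz".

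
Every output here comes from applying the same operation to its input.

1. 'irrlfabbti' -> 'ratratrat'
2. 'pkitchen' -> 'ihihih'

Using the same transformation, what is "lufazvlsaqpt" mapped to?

fvatfvatfvat

Each output is the input with this applied: keep one character in every 3, starting at position 3 (positions 3rd, 6th, 9th, ...), then write the whole string 3 times in a row.
Applying both steps to "lufazvlsaqpt": "fvat", then "fvatfvatfvat".
(Check on "irrlfabbti": → "rat" → "ratratrat" ✓)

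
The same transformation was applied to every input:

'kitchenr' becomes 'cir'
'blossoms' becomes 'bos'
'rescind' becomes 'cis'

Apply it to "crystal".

Each output is the input with this applied: sort the characters into alphabetical order, then keep one character in every 3, starting at position 1 (positions 1st, 4th, 7th, ...).
"crystal" → "aclrsty" → "ary".

ary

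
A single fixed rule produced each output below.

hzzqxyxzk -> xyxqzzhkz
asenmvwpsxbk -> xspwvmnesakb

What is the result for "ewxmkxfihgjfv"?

jghifxkmxwevf

In each case the input is transformed by: reverse the string, then move the first 2 characters to the end (rotate left by 2).
Working it through for "ewxmkxfihgjfv": intermediate "vfjghifxkmxwe", final "jghifxkmxwevf".
(Check on "hzzqxyxzk": → "kzxyxqzzh" → "xyxqzzhkz" ✓)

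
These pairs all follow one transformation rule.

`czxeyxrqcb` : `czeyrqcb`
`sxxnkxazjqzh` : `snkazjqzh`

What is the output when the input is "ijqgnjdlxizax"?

ijqgnjdliza

The transformation: remove every "x".
Applying that to "ijqgnjdlxizax" gives "ijqgnjdliza".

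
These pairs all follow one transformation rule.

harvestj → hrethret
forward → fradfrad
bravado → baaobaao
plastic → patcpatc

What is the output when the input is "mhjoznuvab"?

The transformation: keep every other character starting from the first (positions 1st, 3rd, 5th, ...), then write the whole string twice.
Applying both steps to "mhjoznuvab": "mjzua", then "mjzuamjzua".
(Check on "bravado": → "baao" → "baaobaao" ✓)

mjzuamjzua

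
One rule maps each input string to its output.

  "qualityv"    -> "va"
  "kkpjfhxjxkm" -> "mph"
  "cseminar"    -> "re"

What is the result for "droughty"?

yo

What's happening: move the last 3 characters to the front (rotate right by 3), then keep one character in every 3, starting at position 3 (positions 3rd, 6th, 9th, ...).
For "droughty", step one produces "htydroug"; step two turns that into "yo".
(Check on "kkpjfhxjxkm": → "xkmkkpjfhxj" → "mph" ✓)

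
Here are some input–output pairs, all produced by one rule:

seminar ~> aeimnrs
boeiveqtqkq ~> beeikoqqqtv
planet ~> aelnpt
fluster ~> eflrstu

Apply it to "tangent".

aegnntt

Rule — sort the characters into alphabetical order.
"tangent" → "aegnntt".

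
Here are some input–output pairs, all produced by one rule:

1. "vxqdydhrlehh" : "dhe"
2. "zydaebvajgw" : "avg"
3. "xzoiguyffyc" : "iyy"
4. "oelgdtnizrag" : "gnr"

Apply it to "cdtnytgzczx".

Looking at the pairs, the operation is to delete the first 2 characters, then keep one character in every 3, starting at position 2 (positions 2nd, 5th, 8th, ...).
For "cdtnytgzczx" the result is "ngz".
(Check on "oelgdtnizrag": → "lgdtnizrag" → "gnr" ✓)

ngz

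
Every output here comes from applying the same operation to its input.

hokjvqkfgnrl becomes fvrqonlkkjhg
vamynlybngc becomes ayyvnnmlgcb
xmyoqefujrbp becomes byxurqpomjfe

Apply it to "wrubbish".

What's happening: sort the characters into reverse alphabetical order, then move the last character to the front.
Working it through for "wrubbish": intermediate "wusrihbb", final "bwusrihb".

bwusrihb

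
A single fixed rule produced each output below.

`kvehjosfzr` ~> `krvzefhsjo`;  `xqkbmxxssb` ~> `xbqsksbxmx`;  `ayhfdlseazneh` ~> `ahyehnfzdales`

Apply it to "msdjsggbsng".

Each output is the input with this applied: take characters alternately from the front and the back (1st, last, 2nd, 2nd-last, ...).
So "msdjsggbsng" becomes "mgsndsjbsgg".

mgsndsjbsgg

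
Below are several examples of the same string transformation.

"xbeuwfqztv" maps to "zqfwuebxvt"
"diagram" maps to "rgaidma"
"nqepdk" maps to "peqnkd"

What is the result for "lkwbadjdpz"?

What's happening: move the last 2 characters to the front (rotate right by 2), then reverse the string.
Starting from "lkwbadjdpz": after the first operation, "pzlkwbadjd"; after the second, "djdabwklzp".

djdabwklzp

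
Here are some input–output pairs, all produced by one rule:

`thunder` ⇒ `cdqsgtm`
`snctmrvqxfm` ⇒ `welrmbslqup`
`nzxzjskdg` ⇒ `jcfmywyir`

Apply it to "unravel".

Looking at the pairs, the operation is to move the last 3 characters to the front (rotate right by 3), then shift every letter 1 place backward in the alphabet (wrapping around).
Working it through for "unravel": intermediate "velunra", final "udktmqz".

udktmqz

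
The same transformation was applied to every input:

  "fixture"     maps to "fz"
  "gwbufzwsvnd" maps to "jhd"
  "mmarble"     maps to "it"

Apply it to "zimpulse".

The transformation: shift every letter 8 places forward in the alphabet (wrapping around), then keep one character in every 3, starting at position 3 (positions 3rd, 6th, 9th, ...).
For "zimpulse", step one produces "hquxctam"; step two turns that into "ut".

ut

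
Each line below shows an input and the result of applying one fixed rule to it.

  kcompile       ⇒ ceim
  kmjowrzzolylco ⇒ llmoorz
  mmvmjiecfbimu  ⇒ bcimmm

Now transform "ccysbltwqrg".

clrsw

The pattern: keep every other character starting from the second (positions 2nd, 4th, 6th, ...), then sort the characters into alphabetical order.
For "ccysbltwqrg", step one produces "cslwr"; step two turns that into "clrsw".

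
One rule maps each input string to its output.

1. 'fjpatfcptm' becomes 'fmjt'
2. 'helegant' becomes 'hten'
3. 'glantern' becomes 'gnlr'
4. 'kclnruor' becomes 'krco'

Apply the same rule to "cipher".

The transformation: take characters alternately from the front and the back (1st, last, 2nd, 2nd-last, ...), then keep only the first 4 characters.
On "cipher": the first step gives "crieph", and the second then gives "crie".

crie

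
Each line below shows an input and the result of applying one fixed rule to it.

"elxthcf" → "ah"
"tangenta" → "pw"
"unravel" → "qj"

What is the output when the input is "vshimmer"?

ro

Rule — shift every letter 4 places backward in the alphabet (wrapping around), then keep only the first 2 characters.
Working it through for "vshimmer": intermediate "rodeiian", final "ro".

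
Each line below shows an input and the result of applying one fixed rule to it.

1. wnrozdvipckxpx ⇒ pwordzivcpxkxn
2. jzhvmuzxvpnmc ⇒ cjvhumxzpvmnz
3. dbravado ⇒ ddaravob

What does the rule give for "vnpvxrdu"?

dvvprxun

The transformation: swap each adjacent pair of characters (1↔2, 3↔4, ...), then swap the first and last characters.
"vnpvxrdu" → "dvvprxun".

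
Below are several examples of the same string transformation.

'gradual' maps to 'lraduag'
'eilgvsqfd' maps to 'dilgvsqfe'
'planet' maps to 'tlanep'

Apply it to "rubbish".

hubbisr

Looking at the pairs, the operation is to swap the first and last characters.
For "rubbish" the result is "hubbisr".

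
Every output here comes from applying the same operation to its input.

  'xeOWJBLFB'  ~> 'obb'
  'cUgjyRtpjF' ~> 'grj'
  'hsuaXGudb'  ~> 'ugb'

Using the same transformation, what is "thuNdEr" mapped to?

ue

The pattern: keep one character in every 3, starting at position 3 (positions 3rd, 6th, 9th, ...), then convert every letter to lowercase.
For "thuNdEr" the result is "ue".
(Check on "xeOWJBLFB": → "OBB" → "obb" ✓)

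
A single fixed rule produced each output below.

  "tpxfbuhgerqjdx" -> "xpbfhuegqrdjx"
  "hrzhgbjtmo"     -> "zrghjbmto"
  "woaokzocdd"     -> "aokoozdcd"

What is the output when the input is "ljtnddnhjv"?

tjdnndjhv

The transformation: delete the first character, then swap each adjacent pair of characters (1↔2, 3↔4, ...).
Applying both steps to "ljtnddnhjv": "jtnddnhjv", then "tjdnndjhv".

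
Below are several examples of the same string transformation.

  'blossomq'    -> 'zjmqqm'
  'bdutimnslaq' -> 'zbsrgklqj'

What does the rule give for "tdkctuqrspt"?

The rule is to delete the last 2 characters, then shift every letter 2 places backward in the alphabet (wrapping around).
For "tdkctuqrspt", step one produces "tdkctuqrs"; step two turns that into "rbiarsopq".

rbiarsopq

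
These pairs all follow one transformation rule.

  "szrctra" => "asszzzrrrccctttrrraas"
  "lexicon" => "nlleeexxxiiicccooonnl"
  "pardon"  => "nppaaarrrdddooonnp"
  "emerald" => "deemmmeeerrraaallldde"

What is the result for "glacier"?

In each case the input is transformed by: repeat every character 3 times, then swap the first and last characters.
Working it through for "glacier": intermediate "ggglllaaaccciiieeerrr", final "rgglllaaaccciiieeerrg".

rgglllaaaccciiieeerrg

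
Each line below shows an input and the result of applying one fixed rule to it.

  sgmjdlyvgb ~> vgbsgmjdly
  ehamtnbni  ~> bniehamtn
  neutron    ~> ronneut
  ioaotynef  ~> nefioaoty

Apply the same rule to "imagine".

The pattern: move the last 3 characters to the front (rotate right by 3).
So "imagine" becomes "ineimag".

ineimag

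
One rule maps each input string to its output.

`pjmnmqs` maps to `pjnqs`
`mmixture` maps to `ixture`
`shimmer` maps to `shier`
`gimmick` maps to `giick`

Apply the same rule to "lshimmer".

The pattern: remove every "m".
For "lshimmer" the result is "lshier".

lshier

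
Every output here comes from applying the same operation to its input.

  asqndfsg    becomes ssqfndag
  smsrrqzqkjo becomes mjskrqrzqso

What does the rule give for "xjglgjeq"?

The pattern: take characters alternately from the front and the back (1st, last, 2nd, 2nd-last, ...), then move the first 2 characters to the end (rotate left by 2).
Working it through for "xjglgjeq": intermediate "xqjegjlg", final "jegjlgxq".
(Check on "smsrrqzqkjo": → "somjskrqrzq" → "mjskrqrzqso" ✓)

jegjlgxq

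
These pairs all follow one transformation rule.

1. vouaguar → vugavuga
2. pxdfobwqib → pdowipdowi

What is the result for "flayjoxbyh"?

Looking at the pairs, the operation is to keep every other character starting from the first (positions 1st, 3rd, 5th, ...), then write the whole string twice.
Starting from "flayjoxbyh": after the first operation, "fajxy"; after the second, "fajxyfajxy".

fajxyfajxy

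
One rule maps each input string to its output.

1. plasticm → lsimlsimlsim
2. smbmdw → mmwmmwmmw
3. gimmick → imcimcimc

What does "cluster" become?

lselselse

The pattern: keep every other character starting from the second (positions 2nd, 4th, 6th, ...), then write the whole string 3 times in a row.
So "cluster" becomes "lselselse".
(Check on "gimmick": → "imc" → "imcimcimc" ✓)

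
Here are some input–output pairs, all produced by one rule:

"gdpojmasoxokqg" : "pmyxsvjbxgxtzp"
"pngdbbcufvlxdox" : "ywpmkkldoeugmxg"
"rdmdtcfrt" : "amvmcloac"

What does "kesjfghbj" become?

tnbsopqks

In each case the input is transformed by: shift every letter 9 places forward in the alphabet (wrapping around).
For "kesjfghbj" the result is "tnbsopqks".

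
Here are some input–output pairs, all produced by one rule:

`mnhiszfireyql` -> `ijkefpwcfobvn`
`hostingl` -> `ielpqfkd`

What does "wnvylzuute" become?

btksviwrrq

The pattern: shift every letter 3 places backward in the alphabet (wrapping around), then move the last character to the front.
Working it through for "wnvylzuute": intermediate "tksviwrrqb", final "btksviwrrq".
(Check on "mnhiszfireyql": → "jkefpwcfobvni" → "ijkefpwcfobvn" ✓)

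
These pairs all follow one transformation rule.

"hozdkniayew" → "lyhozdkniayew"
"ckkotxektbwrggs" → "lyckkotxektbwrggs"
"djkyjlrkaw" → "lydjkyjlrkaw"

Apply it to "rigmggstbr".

lyrigmggstbr

The transformation: prepend "ly".
"rigmggstbr" → "lyrigmggstbr".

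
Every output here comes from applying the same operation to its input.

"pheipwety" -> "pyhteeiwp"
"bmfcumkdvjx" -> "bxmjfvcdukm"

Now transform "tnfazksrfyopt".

What's happening: take characters alternately from the front and the back (1st, last, 2nd, 2nd-last, ...).
Applying that to "tnfazksrfyopt" gives "ttnpfoayzfkrs".

ttnpfoayzfkrs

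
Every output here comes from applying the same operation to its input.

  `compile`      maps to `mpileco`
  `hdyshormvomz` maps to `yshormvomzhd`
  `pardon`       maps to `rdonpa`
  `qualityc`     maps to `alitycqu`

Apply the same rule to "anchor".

The transformation: move the first 2 characters to the end (rotate left by 2).
For "anchor" the result is "choran".

choran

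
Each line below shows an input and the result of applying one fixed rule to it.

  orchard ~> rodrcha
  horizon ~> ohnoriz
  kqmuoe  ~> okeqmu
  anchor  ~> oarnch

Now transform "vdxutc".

In each case the input is transformed by: swap the first and last characters, then move the last 2 characters to the front (rotate right by 2).
For "vdxutc", step one produces "cdxutv"; step two turns that into "tvcdxu".

tvcdxu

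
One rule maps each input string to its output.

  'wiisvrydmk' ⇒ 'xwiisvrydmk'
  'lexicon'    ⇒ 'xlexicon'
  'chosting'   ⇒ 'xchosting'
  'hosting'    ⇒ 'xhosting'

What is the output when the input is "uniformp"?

xuniformp

What's happening: prepend "x".
Applying that to "uniformp" gives "xuniformp".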